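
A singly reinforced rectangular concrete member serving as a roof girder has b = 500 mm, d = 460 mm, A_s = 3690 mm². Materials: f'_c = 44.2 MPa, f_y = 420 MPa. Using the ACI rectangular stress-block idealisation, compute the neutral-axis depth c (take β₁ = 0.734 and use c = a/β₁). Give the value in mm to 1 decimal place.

c ≈ 112.4 mm

T = A_s f_y = 3690 × 420 = 1549800 N = 1549.8 kN.
Setting C = 0.85 f'_c a b equal to T: a = 1549800/(0.85 × 44.2 × 500) = 82.502 mm.
With β₁ = 0.734, c = a/β₁ = 82.502/0.734 = 112.4 mm.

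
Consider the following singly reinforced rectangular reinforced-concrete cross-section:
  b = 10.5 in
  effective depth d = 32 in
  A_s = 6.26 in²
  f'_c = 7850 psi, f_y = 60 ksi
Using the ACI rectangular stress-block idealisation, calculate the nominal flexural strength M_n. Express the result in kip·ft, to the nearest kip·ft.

M_n ≈ 918 kip·ft

T = A_s f_y = 6.26 × 60 = 375.6 kips.
a = T/(0.85 f'_c b) = 375.6/(0.85 × 7.85 × 10.5) = 5.361 in.
M_n = T(d − a/2) = 375.6 × (32 − 2.6805) = 11012.4 kip·in = 11012.4/12 = 917.70 kip·ft.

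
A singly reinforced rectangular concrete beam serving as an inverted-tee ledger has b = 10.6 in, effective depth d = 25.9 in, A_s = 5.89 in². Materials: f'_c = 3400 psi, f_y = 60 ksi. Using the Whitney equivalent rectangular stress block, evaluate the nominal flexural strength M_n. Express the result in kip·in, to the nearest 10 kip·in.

T = A_s f_y = 5.89 × 60 = 353.4 kips.
a = T/(0.85 f'_c b) = 353.4/(0.85 × 3.4 × 10.6) = 11.536 in.
M_n = T(d − a/2) = 353.4 × (25.9 − 5.768) = 7114.6 kip·in.

M_n ≈ 7110 kip·in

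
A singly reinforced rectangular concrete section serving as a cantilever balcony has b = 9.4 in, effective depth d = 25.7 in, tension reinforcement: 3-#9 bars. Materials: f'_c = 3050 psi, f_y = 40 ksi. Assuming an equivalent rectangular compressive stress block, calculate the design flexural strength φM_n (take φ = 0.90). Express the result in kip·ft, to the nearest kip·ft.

φM_n ≈ 209 kip·ft

A_s = 3 × 1 = 3 in².
T = A_s f_y = 3 × 40 = 120 kips.
a = T/(0.85 f'_c b) = 120/(0.85 × 3.05 × 9.4) = 4.924 in.
M_n = T(d − a/2) = 120 × (25.7 − 2.462) = 2788.6 kip·in = 2788.6/12 = 232.38 kip·ft.
φM_n = 0.90 × 232.38 = 209.14 kip·ft.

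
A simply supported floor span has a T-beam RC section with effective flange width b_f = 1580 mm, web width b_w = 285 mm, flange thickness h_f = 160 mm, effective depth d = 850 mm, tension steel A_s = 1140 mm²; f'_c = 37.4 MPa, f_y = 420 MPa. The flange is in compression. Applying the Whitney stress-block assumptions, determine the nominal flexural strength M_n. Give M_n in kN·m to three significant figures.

M_n ≈ 405 kN·m

Tension: T = A_s f_y = 1140 × 420 = 478800 N.
Try a within the flange: a = T/(0.85 f'_c b_f) = 478800/(0.85 × 37.4 × 1580) = 9.53 mm.
Since a = 9.53 ≤ h_f = 160 mm, the stress block lies entirely in the flange; analyse as a rectangular beam of width b_f.
M_n = T(d − a/2) = 478800 × (850 − 4.765) = 404.70 × 10⁶ N·mm.
M_n = 404.70 kN·m.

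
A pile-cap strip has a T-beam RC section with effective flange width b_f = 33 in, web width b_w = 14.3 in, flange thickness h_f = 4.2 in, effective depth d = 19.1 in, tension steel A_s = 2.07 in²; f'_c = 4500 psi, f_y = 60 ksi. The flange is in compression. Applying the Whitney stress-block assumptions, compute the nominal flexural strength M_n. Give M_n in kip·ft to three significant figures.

Tension: T = A_s f_y = 2.07 × 60 = 124.2 kips.
Try a within the flange: a = T/(0.85 f'_c b_f) = 124.2/(0.85 × 4.5 × 33) = 0.984 in.
Since a = 0.984 ≤ h_f = 4.2 in, the stress block lies entirely in the flange; analyse as a rectangular beam of width b_f.
M_n = T(d − a/2) = 124.2 × (19.1 − 0.492) = 2311.1 kip·in.
M_n = 2311.1/12 = 192.59 kip·ft.

M_n ≈ 193 kip·ft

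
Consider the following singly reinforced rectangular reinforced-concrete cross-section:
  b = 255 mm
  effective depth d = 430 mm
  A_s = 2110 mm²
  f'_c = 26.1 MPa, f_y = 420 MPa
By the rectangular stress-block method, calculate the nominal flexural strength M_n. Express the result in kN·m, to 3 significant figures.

T = A_s f_y = 2110 × 420 = 886200 N = 886.2 kN.
From C = T: a = T/(0.85 f'_c b) = 886200/(0.85 × 26.1 × 255) = 156.65 mm.
M_n = T(d − a/2) = 886.2 kN × (430 − 78.325) mm = 311.65 kN·m.

M_n ≈ 312 kN·m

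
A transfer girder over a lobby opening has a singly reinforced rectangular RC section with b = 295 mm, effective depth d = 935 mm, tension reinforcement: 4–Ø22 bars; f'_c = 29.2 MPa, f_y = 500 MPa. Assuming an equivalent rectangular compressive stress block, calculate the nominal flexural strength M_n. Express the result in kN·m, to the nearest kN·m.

M_n ≈ 671 kN·m

A_s = 4 × 380 = 1520 mm².
T = A_s f_y = 1520 × 500 = 760000 N = 760 kN.
From C = T: a = T/(0.85 f'_c b) = 760000/(0.85 × 29.2 × 295) = 103.80 mm.
M_n = T(d − a/2) = 760 kN × (935 − 51.9) mm = 671.16 kN·m.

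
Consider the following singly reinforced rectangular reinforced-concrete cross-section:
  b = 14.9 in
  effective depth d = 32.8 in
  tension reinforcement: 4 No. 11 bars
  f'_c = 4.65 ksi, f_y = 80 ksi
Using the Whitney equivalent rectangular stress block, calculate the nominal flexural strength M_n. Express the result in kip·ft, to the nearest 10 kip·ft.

A_s = 4 × 1.56 = 6.24 in².
T = A_s f_y = 6.24 × 80 = 499.2 kips.
a = T/(0.85 f'_c b) = 499.2/(0.85 × 4.65 × 14.9) = 8.476 in.
M_n = T(d − a/2) = 499.2 × (32.8 − 4.238) = 14258.2 kip·in = 14258.2/12 = 1188.18 kip·ft.

M_n ≈ 1190 kip·ft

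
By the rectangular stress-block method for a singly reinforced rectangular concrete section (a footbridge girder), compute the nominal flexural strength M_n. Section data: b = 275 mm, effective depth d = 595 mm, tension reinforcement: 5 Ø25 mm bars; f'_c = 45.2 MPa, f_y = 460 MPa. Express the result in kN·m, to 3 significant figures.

M_n ≈ 612 kN·m

A_s = 5 × 491 = 2455 mm².
T = A_s f_y = 2455 × 460 = 1129300 N = 1129.3 kN.
From C = T: a = T/(0.85 f'_c b) = 1129300/(0.85 × 45.2 × 275) = 106.89 mm.
M_n = T(d − a/2) = 1129.3 kN × (595 − 53.445) mm = 611.58 kN·m.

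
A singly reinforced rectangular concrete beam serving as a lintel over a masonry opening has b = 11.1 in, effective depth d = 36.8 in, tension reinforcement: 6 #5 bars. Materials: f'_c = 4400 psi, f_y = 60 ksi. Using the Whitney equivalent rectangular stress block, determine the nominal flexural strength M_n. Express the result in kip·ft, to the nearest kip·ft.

A_s = 6 × 0.31 = 1.86 in².
T = A_s f_y = 1.86 × 60 = 111.6 kips.
a = T/(0.85 f'_c b) = 111.6/(0.85 × 4.4 × 11.1) = 2.688 in.
M_n = T(d − a/2) = 111.6 × (36.8 − 1.344) = 3956.9 kip·in = 3956.9/12 = 329.74 kip·ft.

M_n ≈ 330 kip·ft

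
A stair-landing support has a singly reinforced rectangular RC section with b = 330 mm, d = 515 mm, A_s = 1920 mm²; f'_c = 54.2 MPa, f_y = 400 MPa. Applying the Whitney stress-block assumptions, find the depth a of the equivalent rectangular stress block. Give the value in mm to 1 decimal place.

T = A_s f_y = 1920 × 400 = 768000 N = 768 kN.
Setting C = 0.85 f'_c a b equal to T: a = 768000/(0.85 × 54.2 × 330) = 50.5 mm.

a ≈ 50.5 mm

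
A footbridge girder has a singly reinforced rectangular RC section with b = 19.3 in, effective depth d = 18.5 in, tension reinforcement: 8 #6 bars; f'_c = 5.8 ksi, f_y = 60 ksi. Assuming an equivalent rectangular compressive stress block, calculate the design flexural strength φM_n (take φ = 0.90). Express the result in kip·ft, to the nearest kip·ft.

φM_n ≈ 275 kip·ft

A_s = 8 × 0.44 = 3.52 in².
T = A_s f_y = 3.52 × 60 = 211.2 kips.
a = T/(0.85 f'_c b) = 211.2/(0.85 × 5.8 × 19.3) = 2.220 in.
M_n = T(d − a/2) = 211.2 × (18.5 − 1.11) = 3672.8 kip·in = 3672.8/12 = 306.07 kip·ft.
φM_n = 0.90 × 306.07 = 275.46 kip·ft.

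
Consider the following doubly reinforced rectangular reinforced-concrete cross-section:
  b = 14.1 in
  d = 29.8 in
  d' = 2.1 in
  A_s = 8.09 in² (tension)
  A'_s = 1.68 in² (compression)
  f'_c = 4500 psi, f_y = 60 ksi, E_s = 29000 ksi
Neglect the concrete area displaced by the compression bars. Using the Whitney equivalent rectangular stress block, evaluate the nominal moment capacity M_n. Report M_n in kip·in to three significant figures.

M_n ≈ 12900 kip·in

Assume both steels yield.
a = (A_s − A'_s) f_y/(0.85 f'_c b) = (8.09 − 1.68) × 60/(0.85 × 4.5 × 14.1) = 7.131 in.
c = a/β₁ = 7.131/0.825 = 8.644 in; ε'_s = 0.003(c − d')/c = 0.0023 ≥ ε_y = 0.0021, so the compression steel yields.
M_n = (A_s − A'_s) f_y (d − a/2) + A'_s f_y (d − d') = 384.6 × (29.8 − 3.5655) + 100.8 × (29.8 − 2.1) = 10089.8 + 2792.2 = 12882.0 kip·in.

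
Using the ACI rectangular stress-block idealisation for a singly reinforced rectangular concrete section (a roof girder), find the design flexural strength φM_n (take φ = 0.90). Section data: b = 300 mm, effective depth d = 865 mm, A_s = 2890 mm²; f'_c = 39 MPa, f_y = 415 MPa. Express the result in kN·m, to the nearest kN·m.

φM_n ≈ 869 kN·m

T = A_s f_y = 2890 × 415 = 1199350 N = 1199.35 kN.
From C = T: a = T/(0.85 f'_c b) = 1199350/(0.85 × 39 × 300) = 120.60 mm.
M_n = T(d − a/2) = 1199.35 kN × (865 − 60.3) mm = 965.12 kN·m.
φM_n = 0.90 × 965.12 = 868.61 kN·m.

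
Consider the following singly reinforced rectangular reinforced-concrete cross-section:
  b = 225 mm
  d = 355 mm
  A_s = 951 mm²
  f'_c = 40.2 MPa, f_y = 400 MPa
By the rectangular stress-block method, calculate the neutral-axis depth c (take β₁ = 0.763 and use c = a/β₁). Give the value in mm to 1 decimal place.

c ≈ 64.8 mm

T = A_s f_y = 951 × 400 = 380400 N = 380.4 kN.
Setting C = 0.85 f'_c a b equal to T: a = 380400/(0.85 × 40.2 × 225) = 49.478 mm.
With β₁ = 0.763, c = a/β₁ = 49.478/0.763 = 64.8 mm.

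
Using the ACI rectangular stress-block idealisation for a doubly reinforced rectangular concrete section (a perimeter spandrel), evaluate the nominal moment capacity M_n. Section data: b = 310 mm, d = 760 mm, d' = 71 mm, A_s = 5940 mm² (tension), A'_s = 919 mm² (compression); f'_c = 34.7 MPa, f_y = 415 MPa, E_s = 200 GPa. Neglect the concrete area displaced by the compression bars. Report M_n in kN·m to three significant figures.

M_n ≈ 1610 kN·m

Assume both tension and compression steel yield.
Net tension couple steel: A_s − A'_s = 5021 mm².
a = (A_s − A'_s) f_y / (0.85 f'_c b) = 2083715/(0.85 × 34.7 × 310) = 227.89 mm.
c = a/β₁ = 227.89/0.802 = 284.15 mm; ε'_s = 0.003(c − d')/c = 0.0023 ≥ f_y/E_s = 0.0021, so compression steel does yield.
M_n = (A_s − A'_s) f_y (d − a/2) + A'_s f_y (d − d') = [2083715 × (760 − 113.945) + 381385 × (760 − 71)] × 10⁻⁶ = 1346.19 + 262.77 = 1608.96 kN·m.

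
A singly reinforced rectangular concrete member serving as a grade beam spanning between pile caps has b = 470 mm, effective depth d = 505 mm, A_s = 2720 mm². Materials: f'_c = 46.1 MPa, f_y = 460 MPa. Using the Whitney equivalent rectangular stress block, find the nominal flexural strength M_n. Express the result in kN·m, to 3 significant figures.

M_n ≈ 589 kN·m

T = A_s f_y = 2720 × 460 = 1251200 N = 1251.2 kN.
From C = T: a = T/(0.85 f'_c b) = 1251200/(0.85 × 46.1 × 470) = 67.94 mm.
M_n = T(d − a/2) = 1251.2 kN × (505 − 33.97) mm = 589.35 kN·m.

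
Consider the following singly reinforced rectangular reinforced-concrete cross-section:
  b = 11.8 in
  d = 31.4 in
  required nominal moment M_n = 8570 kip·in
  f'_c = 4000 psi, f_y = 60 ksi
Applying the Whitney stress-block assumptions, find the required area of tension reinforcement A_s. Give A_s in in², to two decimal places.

A_s ≈ 5.19 in²

From M_n = 0.85 f'_c a b (d − a/2):
a = d − √(d² − 2M_n/(0.85 f'_c b)) = 31.4 − √(31.4² − 2 × 8570/(0.85 × 4 × 11.8)) = 7.762 in.
A_s = 0.85 f'_c a b / f_y = 0.85 × 4 × 7.762 × 11.8 / 60 = 5.190 in².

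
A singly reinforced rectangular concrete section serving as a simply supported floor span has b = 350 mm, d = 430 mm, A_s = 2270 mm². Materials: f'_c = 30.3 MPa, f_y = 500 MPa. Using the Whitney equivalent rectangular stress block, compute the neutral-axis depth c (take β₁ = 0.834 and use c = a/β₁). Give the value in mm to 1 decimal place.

c ≈ 151.0 mm

T = A_s f_y = 2270 × 500 = 1135000 N = 1135 kN.
Setting C = 0.85 f'_c a b equal to T: a = 1135000/(0.85 × 30.3 × 350) = 125.912 mm.
With β₁ = 0.834, c = a/β₁ = 125.912/0.834 = 151.0 mm.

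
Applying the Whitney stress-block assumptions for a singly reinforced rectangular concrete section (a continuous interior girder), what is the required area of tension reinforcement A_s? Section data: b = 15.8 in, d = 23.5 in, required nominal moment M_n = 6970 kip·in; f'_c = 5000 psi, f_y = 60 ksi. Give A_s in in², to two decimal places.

From M_n = 0.85 f'_c a b (d − a/2):
a = d − √(d² − 2M_n/(0.85 f'_c b)) = 23.5 − √(23.5² − 2 × 6970/(0.85 × 5 × 15.8)) = 4.935 in.
A_s = 0.85 f'_c a b / f_y = 0.85 × 5 × 4.935 × 15.8 / 60 = 5.523 in².

A_s ≈ 5.52 in²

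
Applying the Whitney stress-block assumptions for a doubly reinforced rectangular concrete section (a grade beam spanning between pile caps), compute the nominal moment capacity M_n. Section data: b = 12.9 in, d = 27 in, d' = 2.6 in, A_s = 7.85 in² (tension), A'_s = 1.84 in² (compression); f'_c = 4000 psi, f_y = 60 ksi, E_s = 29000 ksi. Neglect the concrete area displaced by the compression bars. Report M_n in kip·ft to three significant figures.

M_n ≈ 912 kip·ft

Assume both steels yield.
a = (A_s − A'_s) f_y/(0.85 f'_c b) = (7.85 − 1.84) × 60/(0.85 × 4 × 12.9) = 8.222 in.
c = a/β₁ = 8.222/0.85 = 9.673 in; ε'_s = 0.003(c − d')/c = 0.0022 ≥ ε_y = 0.0021, so the compression steel yields.
M_n = (A_s − A'_s) f_y (d − a/2) + A'_s f_y (d − d') = 360.6 × (27 − 4.111) + 110.4 × (27 − 2.6) = 8253.8 + 2693.8 = 10947.6 kip·in = 10947.6/12 = 912.30 kip·ft.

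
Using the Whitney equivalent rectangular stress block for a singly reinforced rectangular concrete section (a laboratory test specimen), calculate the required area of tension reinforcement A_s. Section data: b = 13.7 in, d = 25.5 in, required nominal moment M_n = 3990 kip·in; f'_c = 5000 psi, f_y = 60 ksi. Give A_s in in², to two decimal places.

A_s ≈ 2.76 in²

From M_n = 0.85 f'_c a b (d − a/2):
a = d − √(d² − 2M_n/(0.85 f'_c b)) = 25.5 − √(25.5² − 2 × 3990/(0.85 × 5 × 13.7)) = 2.846 in.
A_s = 0.85 f'_c a b / f_y = 0.85 × 5 × 2.846 × 13.7 / 60 = 2.762 in².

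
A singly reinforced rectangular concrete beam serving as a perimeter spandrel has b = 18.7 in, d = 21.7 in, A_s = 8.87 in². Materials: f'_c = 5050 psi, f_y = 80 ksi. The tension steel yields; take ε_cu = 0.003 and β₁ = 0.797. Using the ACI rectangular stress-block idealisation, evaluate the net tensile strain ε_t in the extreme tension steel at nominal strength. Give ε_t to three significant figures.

a = A_s f_y/(0.85 f'_c b) = 8.840 in.
β₁ = 0.797, so c = a/β₁ = 8.840/0.797 = 11.092 in.
From the linear strain diagram with ε_cu = 0.003: ε_t = 0.003 (d − c)/c = 0.003 × (21.7 − 11.092)/11.092 = 0.00287.
ε_t < 0.004 — the section is over-reinforced for flexure under ACI limits.

ε_t ≈ 0.00287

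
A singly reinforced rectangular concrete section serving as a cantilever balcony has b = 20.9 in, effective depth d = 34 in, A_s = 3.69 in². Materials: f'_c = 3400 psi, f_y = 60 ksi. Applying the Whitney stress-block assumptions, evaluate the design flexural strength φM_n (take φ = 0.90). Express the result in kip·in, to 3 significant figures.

φM_n ≈ 6410 kip·in

T = A_s f_y = 3.69 × 60 = 221.4 kips.
a = T/(0.85 f'_c b) = 221.4/(0.85 × 3.4 × 20.9) = 3.666 in.
M_n = T(d − a/2) = 221.4 × (34 − 1.833) = 7121.8 kip·in.
φM_n = 0.90 × 7121.8 = 6409.6 kip·in.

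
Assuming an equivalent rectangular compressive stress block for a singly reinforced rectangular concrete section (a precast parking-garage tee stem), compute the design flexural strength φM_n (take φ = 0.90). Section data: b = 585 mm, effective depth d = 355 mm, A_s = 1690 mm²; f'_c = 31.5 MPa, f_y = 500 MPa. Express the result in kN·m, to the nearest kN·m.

φM_n ≈ 249 kN·m

T = A_s f_y = 1690 × 500 = 845000 N = 845 kN.
From C = T: a = T/(0.85 f'_c b) = 845000/(0.85 × 31.5 × 585) = 53.95 mm.
M_n = T(d − a/2) = 845 kN × (355 − 26.975) mm = 277.18 kN·m.
φM_n = 0.90 × 277.18 = 249.46 kN·m.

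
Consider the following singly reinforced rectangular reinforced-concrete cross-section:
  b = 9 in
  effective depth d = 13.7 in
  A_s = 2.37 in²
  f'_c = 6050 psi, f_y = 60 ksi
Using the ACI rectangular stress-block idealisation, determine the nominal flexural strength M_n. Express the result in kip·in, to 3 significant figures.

M_n ≈ 1730 kip·in

T = A_s f_y = 2.37 × 60 = 142.2 kips.
a = T/(0.85 f'_c b) = 142.2/(0.85 × 6.05 × 9) = 3.072 in.
M_n = T(d − a/2) = 142.2 × (13.7 − 1.536) = 1729.7 kip·in.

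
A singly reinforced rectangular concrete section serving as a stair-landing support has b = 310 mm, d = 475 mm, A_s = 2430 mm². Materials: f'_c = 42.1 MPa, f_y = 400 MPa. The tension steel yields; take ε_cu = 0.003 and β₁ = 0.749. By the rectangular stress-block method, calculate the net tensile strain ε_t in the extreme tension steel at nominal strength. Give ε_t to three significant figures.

ε_t ≈ 0.00918

a = A_s f_y/(0.85 f'_c b) = 87.62 mm.
β₁ = 0.749, so c = a/β₁ = 87.62/0.749 = 116.98 mm.
From the linear strain diagram with ε_cu = 0.003: ε_t = 0.003 (d − c)/c = 0.003 × (475 − 116.98)/116.98 = 0.00918.
Since ε_t ≥ 0.005, the section is tension-controlled.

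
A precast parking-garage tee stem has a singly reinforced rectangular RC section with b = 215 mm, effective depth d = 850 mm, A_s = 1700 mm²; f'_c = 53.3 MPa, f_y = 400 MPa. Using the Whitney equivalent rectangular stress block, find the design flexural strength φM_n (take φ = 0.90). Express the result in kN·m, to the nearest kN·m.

T = A_s f_y = 1700 × 400 = 680000 N = 680 kN.
From C = T: a = T/(0.85 f'_c b) = 680000/(0.85 × 53.3 × 215) = 69.81 mm.
M_n = T(d − a/2) = 680 kN × (850 − 34.905) mm = 554.26 kN·m.
φM_n = 0.90 × 554.26 = 498.83 kN·m.

φM_n ≈ 499 kN·m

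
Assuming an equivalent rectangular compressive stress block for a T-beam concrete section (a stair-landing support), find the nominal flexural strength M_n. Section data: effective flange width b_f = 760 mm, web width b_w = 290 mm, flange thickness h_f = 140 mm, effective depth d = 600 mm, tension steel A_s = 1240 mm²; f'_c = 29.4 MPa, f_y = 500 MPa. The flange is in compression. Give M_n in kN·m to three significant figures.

M_n ≈ 362 kN·m

Tension: T = A_s f_y = 1240 × 500 = 620000 N.
Try a within the flange: a = T/(0.85 f'_c b_f) = 620000/(0.85 × 29.4 × 760) = 32.64 mm.
Since a = 32.64 ≤ h_f = 140 mm, the stress block lies entirely in the flange; analyse as a rectangular beam of width b_f.
M_n = T(d − a/2) = 620000 × (600 − 16.32) = 361.88 × 10⁶ N·mm.
M_n = 361.88 kN·m.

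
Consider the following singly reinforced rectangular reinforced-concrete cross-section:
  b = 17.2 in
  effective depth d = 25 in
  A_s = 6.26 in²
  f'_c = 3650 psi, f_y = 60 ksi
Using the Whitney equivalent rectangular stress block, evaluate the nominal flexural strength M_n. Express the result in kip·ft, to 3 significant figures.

M_n ≈ 672 kip·ft

T = A_s f_y = 6.26 × 60 = 375.6 kips.
a = T/(0.85 f'_c b) = 375.6/(0.85 × 3.65 × 17.2) = 7.039 in.
M_n = T(d − a/2) = 375.6 × (25 − 3.5195) = 8068.1 kip·in = 8068.1/12 = 672.34 kip·ft.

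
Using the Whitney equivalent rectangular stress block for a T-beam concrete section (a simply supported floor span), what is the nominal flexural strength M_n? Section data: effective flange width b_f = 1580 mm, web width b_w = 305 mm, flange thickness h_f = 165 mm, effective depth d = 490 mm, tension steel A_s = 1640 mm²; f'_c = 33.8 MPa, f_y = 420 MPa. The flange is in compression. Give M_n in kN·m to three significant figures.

Tension: T = A_s f_y = 1640 × 420 = 688800 N.
Try a within the flange: a = T/(0.85 f'_c b_f) = 688800/(0.85 × 33.8 × 1580) = 15.17 mm.
Since a = 15.17 ≤ h_f = 165 mm, the stress block lies entirely in the flange; analyse as a rectangular beam of width b_f.
M_n = T(d − a/2) = 688800 × (490 − 7.585) = 332.29 × 10⁶ N·mm.
M_n = 332.29 kN·m.

M_n ≈ 332 kN·m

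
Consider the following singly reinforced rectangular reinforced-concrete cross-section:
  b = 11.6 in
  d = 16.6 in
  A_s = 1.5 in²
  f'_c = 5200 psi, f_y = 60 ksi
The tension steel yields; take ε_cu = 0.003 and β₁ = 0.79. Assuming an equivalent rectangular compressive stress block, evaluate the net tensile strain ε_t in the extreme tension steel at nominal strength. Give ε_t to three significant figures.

ε_t ≈ 0.0194

a = A_s f_y/(0.85 f'_c b) = 1.755 in.
β₁ = 0.79, so c = a/β₁ = 1.755/0.79 = 2.222 in.
From the linear strain diagram with ε_cu = 0.003: ε_t = 0.003 (d − c)/c = 0.003 × (16.6 − 2.222)/2.222 = 0.0194.
Since ε_t ≥ 0.005, the section is tension-controlled.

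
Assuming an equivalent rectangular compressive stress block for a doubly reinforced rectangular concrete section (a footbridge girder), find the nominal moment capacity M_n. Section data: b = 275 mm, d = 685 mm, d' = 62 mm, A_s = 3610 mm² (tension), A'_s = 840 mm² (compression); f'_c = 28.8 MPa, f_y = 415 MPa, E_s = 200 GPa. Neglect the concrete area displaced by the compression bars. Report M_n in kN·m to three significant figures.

Assume both tension and compression steel yield.
Net tension couple steel: A_s − A'_s = 2770 mm².
a = (A_s − A'_s) f_y / (0.85 f'_c b) = 1149550/(0.85 × 28.8 × 275) = 170.76 mm.
c = a/β₁ = 170.76/0.844 = 202.32 mm; ε'_s = 0.003(c − d')/c = 0.0021 ≥ f_y/E_s = 0.0021, so compression steel does yield.
M_n = (A_s − A'_s) f_y (d − a/2) + A'_s f_y (d − d') = [1149550 × (685 − 85.38) + 348600 × (685 − 62)] × 10⁻⁶ = 689.29 + 217.18 = 906.47 kN·m.

M_n ≈ 906 kN·m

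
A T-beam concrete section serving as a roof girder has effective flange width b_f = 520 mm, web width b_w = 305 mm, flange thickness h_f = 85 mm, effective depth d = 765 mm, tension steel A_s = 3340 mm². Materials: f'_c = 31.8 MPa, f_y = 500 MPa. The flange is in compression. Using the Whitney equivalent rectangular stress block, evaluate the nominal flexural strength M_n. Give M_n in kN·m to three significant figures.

Tension: T = A_s f_y = 3340 × 500 = 1670000 N.
Try a within the flange: a = T/(0.85 f'_c b_f) = 1670000/(0.85 × 31.8 × 520) = 118.81 mm.
a = 118.81 > h_f = 85 mm: the block extends into the web. Split into flange-overhang and web parts.
C_f = 0.85 f'_c (b_f − b_w) h_f = 0.85 × 31.8 × (520 − 305) × 85 = 493973 N.
Remaining web compression depth: a_w = (T − C_f)/(0.85 f'_c b_w) = (1670000 − 493973)/(0.85 × 31.8 × 305) = 142.65 mm.
M_n = C_f(d − h_f/2) + (T − C_f)(d − a_w/2) = 493973 × (765 − 42.5) + 1176027 × (765 − 71.325) = 356.90 + 815.78 = 1172.68 × 10⁶ N·mm.
M_n = 1172.68 kN·m.

M_n ≈ 1170 kN·m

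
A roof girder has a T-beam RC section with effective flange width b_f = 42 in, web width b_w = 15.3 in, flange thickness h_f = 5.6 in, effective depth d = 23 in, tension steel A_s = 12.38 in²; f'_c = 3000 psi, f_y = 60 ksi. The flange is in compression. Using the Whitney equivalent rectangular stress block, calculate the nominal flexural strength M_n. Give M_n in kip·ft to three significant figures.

Tension: T = A_s f_y = 12.38 × 60 = 742.8 kips.
Try a within the flange: a = T/(0.85 f'_c b_f) = 742.8/(0.85 × 3 × 42) = 6.936 in.
a = 6.936 > h_f = 5.6 in: the block extends into the web. Split into flange-overhang and web parts.
C_f = 0.85 f'_c (b_f − b_w) h_f = 0.85 × 3 × (42 − 15.3) × 5.6 = 381.3 kips.
Remaining web compression depth: a_w = (T − C_f)/(0.85 f'_c b_w) = (742.8 − 381.3)/(0.85 × 3 × 15.3) = 9.266 in.
M_n = C_f(d − h_f/2) + (T − C_f)(d − a_w/2) = 381.3 × (23 − 2.8) + 361.5 × (23 − 4.633) = 7702.3 + 6639.7 = 14342.0 kip·in.
M_n = 14342.0/12 = 1195.17 kip·ft.

M_n ≈ 1200 kip·ft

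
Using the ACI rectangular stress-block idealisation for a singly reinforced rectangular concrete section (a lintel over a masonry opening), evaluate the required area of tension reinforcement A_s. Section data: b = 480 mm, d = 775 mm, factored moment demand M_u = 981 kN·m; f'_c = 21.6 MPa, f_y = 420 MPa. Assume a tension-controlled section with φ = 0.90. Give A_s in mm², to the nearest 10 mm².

A_s ≈ 3790 mm²

M_n = M_u/φ = 981/0.90 = 1090 kN·m.
With M_n = 0.85 f'_c a b (d − a/2), solve the quadratic for a:
a = d − √(d² − 2M_n/(0.85 f'_c b)) = 775 − √(775² − 2 × 1090×10⁶/(0.85 × 21.6 × 480)) = 180.65 mm.
A_s = 0.85 f'_c a b / f_y = 0.85 × 21.6 × 180.65 × 480 / 420 = 3790.6 mm².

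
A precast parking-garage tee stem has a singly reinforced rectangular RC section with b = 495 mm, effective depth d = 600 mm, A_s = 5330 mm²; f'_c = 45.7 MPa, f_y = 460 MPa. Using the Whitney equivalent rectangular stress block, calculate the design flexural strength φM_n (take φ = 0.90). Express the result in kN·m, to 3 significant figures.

T = A_s f_y = 5330 × 460 = 2451800 N = 2451.8 kN.
From C = T: a = T/(0.85 f'_c b) = 2451800/(0.85 × 45.7 × 495) = 127.51 mm.
M_n = T(d − a/2) = 2451.8 kN × (600 − 63.755) mm = 1314.77 kN·m.
φM_n = 0.90 × 1314.77 = 1183.29 kN·m.

φM_n ≈ 1180 kN·m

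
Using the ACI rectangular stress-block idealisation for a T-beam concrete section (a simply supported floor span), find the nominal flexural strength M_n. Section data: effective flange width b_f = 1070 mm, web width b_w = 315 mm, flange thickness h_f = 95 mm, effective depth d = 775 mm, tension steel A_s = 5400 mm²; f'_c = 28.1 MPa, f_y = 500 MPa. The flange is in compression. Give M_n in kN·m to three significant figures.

M_n ≈ 1950 kN·m

Tension: T = A_s f_y = 5400 × 500 = 2700000 N.
Try a within the flange: a = T/(0.85 f'_c b_f) = 2700000/(0.85 × 28.1 × 1070) = 105.65 mm.
a = 105.65 > h_f = 95 mm: the block extends into the web. Split into flange-overhang and web parts.
C_f = 0.85 f'_c (b_f − b_w) h_f = 0.85 × 28.1 × (1070 − 315) × 95 = 1713152 N.
Remaining web compression depth: a_w = (T − C_f)/(0.85 f'_c b_w) = (2700000 − 1713152)/(0.85 × 28.1 × 315) = 131.16 mm.
M_n = C_f(d − h_f/2) + (T − C_f)(d − a_w/2) = 1713152 × (775 − 47.5) + 986848 × (775 − 65.58) = 1246.32 + 700.09 = 1946.41 × 10⁶ N·mm.
M_n = 1946.41 kN·m.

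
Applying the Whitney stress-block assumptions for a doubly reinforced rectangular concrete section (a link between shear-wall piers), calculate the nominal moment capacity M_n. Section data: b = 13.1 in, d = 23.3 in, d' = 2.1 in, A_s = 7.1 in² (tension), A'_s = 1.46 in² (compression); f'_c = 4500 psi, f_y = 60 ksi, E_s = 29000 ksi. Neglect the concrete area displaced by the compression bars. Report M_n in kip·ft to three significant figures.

M_n ≈ 717 kip·ft

Assume both steels yield.
a = (A_s − A'_s) f_y/(0.85 f'_c b) = (7.1 − 1.46) × 60/(0.85 × 4.5 × 13.1) = 6.753 in.
c = a/β₁ = 6.753/0.825 = 8.185 in; ε'_s = 0.003(c − d')/c = 0.0022 ≥ ε_y = 0.0021, so the compression steel yields.
M_n = (A_s − A'_s) f_y (d − a/2) + A'_s f_y (d − d') = 338.4 × (23.3 − 3.3765) + 87.6 × (23.3 − 2.1) = 6742.1 + 1857.1 = 8599.2 kip·in = 8599.2/12 = 716.60 kip·ft.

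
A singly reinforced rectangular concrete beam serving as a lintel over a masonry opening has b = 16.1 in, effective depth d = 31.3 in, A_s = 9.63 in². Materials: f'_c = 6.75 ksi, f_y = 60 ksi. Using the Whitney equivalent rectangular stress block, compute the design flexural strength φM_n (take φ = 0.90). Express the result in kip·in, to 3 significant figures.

φM_n ≈ 14700 kip·in

T = A_s f_y = 9.63 × 60 = 577.8 kips.
a = T/(0.85 f'_c b) = 577.8/(0.85 × 6.75 × 16.1) = 6.255 in.
M_n = T(d − a/2) = 577.8 × (31.3 − 3.1275) = 16278.1 kip·in.
φM_n = 0.90 × 16278.1 = 14650.3 kip·in.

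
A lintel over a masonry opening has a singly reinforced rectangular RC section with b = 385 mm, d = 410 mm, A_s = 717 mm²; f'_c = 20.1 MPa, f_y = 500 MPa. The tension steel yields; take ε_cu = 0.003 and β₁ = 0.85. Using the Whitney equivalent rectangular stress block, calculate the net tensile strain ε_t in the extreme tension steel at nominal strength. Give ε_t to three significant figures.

ε_t ≈ 0.0162

a = A_s f_y/(0.85 f'_c b) = 54.50 mm.
β₁ = 0.85, so c = a/β₁ = 54.50/0.85 = 64.12 mm.
From the linear strain diagram with ε_cu = 0.003: ε_t = 0.003 (d − c)/c = 0.003 × (410 − 64.12)/64.12 = 0.0162.
Since ε_t ≥ 0.005, the section is tension-controlled.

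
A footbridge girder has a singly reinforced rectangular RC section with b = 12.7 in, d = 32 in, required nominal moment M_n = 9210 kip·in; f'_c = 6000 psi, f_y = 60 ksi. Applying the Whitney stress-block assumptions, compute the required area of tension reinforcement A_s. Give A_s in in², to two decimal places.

A_s ≈ 5.19 in²

From M_n = 0.85 f'_c a b (d − a/2):
a = d − √(d² − 2M_n/(0.85 f'_c b)) = 32 − √(32² − 2 × 9210/(0.85 × 6 × 12.7)) = 4.804 in.
A_s = 0.85 f'_c a b / f_y = 0.85 × 6 × 4.804 × 12.7 / 60 = 5.186 in².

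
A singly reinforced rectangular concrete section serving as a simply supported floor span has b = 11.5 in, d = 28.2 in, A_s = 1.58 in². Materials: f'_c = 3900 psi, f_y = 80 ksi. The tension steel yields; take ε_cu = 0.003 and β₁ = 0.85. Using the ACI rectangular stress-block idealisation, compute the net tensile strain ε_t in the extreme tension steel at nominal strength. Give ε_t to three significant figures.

ε_t ≈ 0.0187

a = A_s f_y/(0.85 f'_c b) = 3.316 in.
β₁ = 0.85, so c = a/β₁ = 3.316/0.85 = 3.901 in.
From the linear strain diagram with ε_cu = 0.003: ε_t = 0.003 (d − c)/c = 0.003 × (28.2 − 3.901)/3.901 = 0.0187.
Since ε_t ≥ 0.005, the section is tension-controlled.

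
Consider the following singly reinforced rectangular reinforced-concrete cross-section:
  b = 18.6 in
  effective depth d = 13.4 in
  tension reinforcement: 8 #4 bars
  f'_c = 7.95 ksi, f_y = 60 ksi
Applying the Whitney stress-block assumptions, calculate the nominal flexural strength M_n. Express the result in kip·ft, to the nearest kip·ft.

M_n ≈ 104 kip·ft

A_s = 8 × 0.2 = 1.6 in².
T = A_s f_y = 1.6 × 60 = 96 kips.
a = T/(0.85 f'_c b) = 96/(0.85 × 7.95 × 18.6) = 0.764 in.
M_n = T(d − a/2) = 96 × (13.4 − 0.382) = 1249.7 kip·in = 1249.7/12 = 104.14 kip·ft.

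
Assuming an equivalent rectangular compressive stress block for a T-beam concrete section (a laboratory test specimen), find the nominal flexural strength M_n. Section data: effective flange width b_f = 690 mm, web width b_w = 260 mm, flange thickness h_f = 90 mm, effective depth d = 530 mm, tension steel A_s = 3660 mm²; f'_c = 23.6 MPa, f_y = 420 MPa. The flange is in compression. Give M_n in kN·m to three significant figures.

M_n ≈ 724 kN·m

Tension: T = A_s f_y = 3660 × 420 = 1537200 N.
Try a within the flange: a = T/(0.85 f'_c b_f) = 1537200/(0.85 × 23.6 × 690) = 111.06 mm.
a = 111.06 > h_f = 90 mm: the block extends into the web. Split into flange-overhang and web parts.
C_f = 0.85 f'_c (b_f − b_w) h_f = 0.85 × 23.6 × (690 − 260) × 90 = 776322 N.
Remaining web compression depth: a_w = (T − C_f)/(0.85 f'_c b_w) = (1537200 − 776322)/(0.85 × 23.6 × 260) = 145.89 mm.
M_n = C_f(d − h_f/2) + (T − C_f)(d − a_w/2) = 776322 × (530 − 45) + 760878 × (530 − 72.945) = 376.52 + 347.76 = 724.28 × 10⁶ N·mm.
M_n = 724.28 kN·m.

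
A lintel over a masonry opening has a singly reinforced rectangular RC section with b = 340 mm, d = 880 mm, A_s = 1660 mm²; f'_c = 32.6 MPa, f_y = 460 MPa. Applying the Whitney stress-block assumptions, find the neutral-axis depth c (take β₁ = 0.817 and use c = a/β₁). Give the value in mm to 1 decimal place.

c ≈ 99.2 mm

T = A_s f_y = 1660 × 460 = 763600 N = 763.6 kN.
Setting C = 0.85 f'_c a b equal to T: a = 763600/(0.85 × 32.6 × 340) = 81.050 mm.
With β₁ = 0.817, c = a/β₁ = 81.050/0.817 = 99.2 mm.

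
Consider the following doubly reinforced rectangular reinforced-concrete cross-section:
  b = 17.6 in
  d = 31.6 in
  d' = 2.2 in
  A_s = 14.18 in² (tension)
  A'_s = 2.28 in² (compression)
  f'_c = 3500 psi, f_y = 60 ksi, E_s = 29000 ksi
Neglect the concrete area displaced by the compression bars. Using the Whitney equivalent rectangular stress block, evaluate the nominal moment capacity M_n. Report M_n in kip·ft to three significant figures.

M_n ≈ 1810 kip·ft

Assume both steels yield.
a = (A_s − A'_s) f_y/(0.85 f'_c b) = (14.18 − 2.28) × 60/(0.85 × 3.5 × 17.6) = 13.636 in.
c = a/β₁ = 13.636/0.85 = 16.042 in; ε'_s = 0.003(c − d')/c = 0.0026 ≥ ε_y = 0.0021, so the compression steel yields.
M_n = (A_s − A'_s) f_y (d − a/2) + A'_s f_y (d − d') = 714 × (31.6 − 6.818) + 136.8 × (31.6 − 2.2) = 17694.3 + 4021.9 = 21716.2 kip·in = 21716.2/12 = 1809.68 kip·ft.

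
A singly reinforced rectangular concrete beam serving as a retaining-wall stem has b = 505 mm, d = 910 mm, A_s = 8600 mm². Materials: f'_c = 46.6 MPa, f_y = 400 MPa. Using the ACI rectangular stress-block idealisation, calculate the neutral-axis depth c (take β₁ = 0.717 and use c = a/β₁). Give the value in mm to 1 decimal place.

T = A_s f_y = 8600 × 400 = 3440000 N = 3440 kN.
Setting C = 0.85 f'_c a b equal to T: a = 3440000/(0.85 × 46.6 × 505) = 171.974 mm.
With β₁ = 0.717, c = a/β₁ = 171.974/0.717 = 239.9 mm.

c ≈ 239.9 mm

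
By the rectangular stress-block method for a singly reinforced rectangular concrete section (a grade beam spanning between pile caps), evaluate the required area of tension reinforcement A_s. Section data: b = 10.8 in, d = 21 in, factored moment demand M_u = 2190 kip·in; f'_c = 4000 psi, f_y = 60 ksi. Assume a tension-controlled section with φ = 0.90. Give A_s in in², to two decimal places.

A_s ≈ 2.10 in²

M_n = M_u/φ = 2190/0.90 = 2433.33 kip·in.
From M_n = 0.85 f'_c a b (d − a/2):
a = d − √(d² − 2M_n/(0.85 f'_c b)) = 21 − √(21² − 2 × 2433.33/(0.85 × 4 × 10.8)) = 3.437 in.
A_s = 0.85 f'_c a b / f_y = 0.85 × 4 × 3.437 × 10.8 / 60 = 2.103 in².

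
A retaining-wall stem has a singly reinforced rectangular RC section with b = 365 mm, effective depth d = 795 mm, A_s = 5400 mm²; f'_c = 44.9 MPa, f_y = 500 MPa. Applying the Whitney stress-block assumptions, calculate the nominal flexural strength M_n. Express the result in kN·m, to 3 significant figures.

T = A_s f_y = 5400 × 500 = 2700000 N = 2700 kN.
From C = T: a = T/(0.85 f'_c b) = 2700000/(0.85 × 44.9 × 365) = 193.82 mm.
M_n = T(d − a/2) = 2700 kN × (795 − 96.91) mm = 1884.84 kN·m.

M_n ≈ 1880 kN·m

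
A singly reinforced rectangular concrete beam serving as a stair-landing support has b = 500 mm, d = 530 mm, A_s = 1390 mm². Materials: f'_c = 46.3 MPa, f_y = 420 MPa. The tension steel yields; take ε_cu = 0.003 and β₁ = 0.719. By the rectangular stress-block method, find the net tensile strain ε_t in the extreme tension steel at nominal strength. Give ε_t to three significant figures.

ε_t ≈ 0.0355

a = A_s f_y/(0.85 f'_c b) = 29.67 mm.
β₁ = 0.719, so c = a/β₁ = 29.67/0.719 = 41.27 mm.
From the linear strain diagram with ε_cu = 0.003: ε_t = 0.003 (d − c)/c = 0.003 × (530 − 41.27)/41.27 = 0.0355.
Since ε_t ≥ 0.005, the section is tension-controlled.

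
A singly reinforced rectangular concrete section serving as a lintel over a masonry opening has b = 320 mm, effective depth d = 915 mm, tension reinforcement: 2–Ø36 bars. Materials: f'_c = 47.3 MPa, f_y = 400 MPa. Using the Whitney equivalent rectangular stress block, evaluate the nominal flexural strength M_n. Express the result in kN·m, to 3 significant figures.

M_n ≈ 719 kN·m

A_s = 2 × 1018 = 2036 mm².
T = A_s f_y = 2036 × 400 = 814400 N = 814.4 kN.
From C = T: a = T/(0.85 f'_c b) = 814400/(0.85 × 47.3 × 320) = 63.30 mm.
M_n = T(d − a/2) = 814.4 kN × (915 − 31.65) mm = 719.40 kN·m.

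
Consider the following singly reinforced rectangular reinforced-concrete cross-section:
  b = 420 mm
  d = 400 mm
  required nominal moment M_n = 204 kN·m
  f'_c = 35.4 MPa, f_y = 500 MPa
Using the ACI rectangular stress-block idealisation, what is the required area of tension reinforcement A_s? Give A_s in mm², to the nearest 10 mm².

With M_n = 0.85 f'_c a b (d − a/2), solve the quadratic for a:
a = d − √(d² − 2M_n/(0.85 f'_c b)) = 400 − √(400² − 2 × 204×10⁶/(0.85 × 35.4 × 420)) = 42.63 mm.
A_s = 0.85 f'_c a b / f_y = 0.85 × 35.4 × 42.63 × 420 / 500 = 1077.5 mm².

A_s ≈ 1080 mm²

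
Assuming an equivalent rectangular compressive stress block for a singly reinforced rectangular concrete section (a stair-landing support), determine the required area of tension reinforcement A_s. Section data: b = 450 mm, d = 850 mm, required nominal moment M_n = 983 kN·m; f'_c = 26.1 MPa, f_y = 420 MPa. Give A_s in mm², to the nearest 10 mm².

With M_n = 0.85 f'_c a b (d − a/2), solve the quadratic for a:
a = d − √(d² − 2M_n/(0.85 f'_c b)) = 850 − √(850² − 2 × 983×10⁶/(0.85 × 26.1 × 450)) = 125.04 mm.
A_s = 0.85 f'_c a b / f_y = 0.85 × 26.1 × 125.04 × 450 / 420 = 2972.2 mm².

A_s ≈ 2970 mm²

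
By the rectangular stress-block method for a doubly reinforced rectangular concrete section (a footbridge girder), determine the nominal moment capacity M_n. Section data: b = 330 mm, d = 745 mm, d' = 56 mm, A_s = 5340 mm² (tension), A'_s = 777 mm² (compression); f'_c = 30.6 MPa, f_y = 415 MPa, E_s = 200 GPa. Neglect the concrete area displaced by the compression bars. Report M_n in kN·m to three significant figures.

M_n ≈ 1420 kN·m

Assume both tension and compression steel yield.
Net tension couple steel: A_s − A'_s = 4563 mm².
a = (A_s − A'_s) f_y / (0.85 f'_c b) = 1893645/(0.85 × 30.6 × 330) = 220.62 mm.
c = a/β₁ = 220.62/0.831 = 265.49 mm; ε'_s = 0.003(c − d')/c = 0.0024 ≥ f_y/E_s = 0.0021, so compression steel does yield.
M_n = (A_s − A'_s) f_y (d − a/2) + A'_s f_y (d − d') = [1893645 × (745 − 110.31) + 322455 × (745 − 56)] × 10⁻⁶ = 1201.88 + 222.17 = 1424.05 kN·m.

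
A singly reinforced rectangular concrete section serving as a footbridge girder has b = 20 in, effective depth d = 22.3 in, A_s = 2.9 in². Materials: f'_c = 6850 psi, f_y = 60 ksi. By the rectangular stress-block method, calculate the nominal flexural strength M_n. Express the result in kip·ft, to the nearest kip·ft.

M_n ≈ 313 kip·ft

T = A_s f_y = 2.9 × 60 = 174 kips.
a = T/(0.85 f'_c b) = 174/(0.85 × 6.85 × 20) = 1.494 in.
M_n = T(d − a/2) = 174 × (22.3 − 0.747) = 3750.2 kip·in = 3750.2/12 = 312.52 kip·ft.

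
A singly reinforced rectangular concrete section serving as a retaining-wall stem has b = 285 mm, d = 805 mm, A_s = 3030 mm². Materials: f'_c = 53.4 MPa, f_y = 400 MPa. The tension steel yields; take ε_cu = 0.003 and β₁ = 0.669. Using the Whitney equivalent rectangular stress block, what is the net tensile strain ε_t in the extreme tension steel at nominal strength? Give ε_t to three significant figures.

ε_t ≈ 0.0142

a = A_s f_y/(0.85 f'_c b) = 93.69 mm.
β₁ = 0.669, so c = a/β₁ = 93.69/0.669 = 140.04 mm.
From the linear strain diagram with ε_cu = 0.003: ε_t = 0.003 (d − c)/c = 0.003 × (805 − 140.04)/140.04 = 0.0142.
Since ε_t ≥ 0.005, the section is tension-controlled.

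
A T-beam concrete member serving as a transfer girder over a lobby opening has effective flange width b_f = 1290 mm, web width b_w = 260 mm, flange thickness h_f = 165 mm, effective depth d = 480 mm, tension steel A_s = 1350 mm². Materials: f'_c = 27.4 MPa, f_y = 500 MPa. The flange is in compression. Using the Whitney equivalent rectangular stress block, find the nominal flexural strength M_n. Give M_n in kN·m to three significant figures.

M_n ≈ 316 kN·m

Tension: T = A_s f_y = 1350 × 500 = 675000 N.
Try a within the flange: a = T/(0.85 f'_c b_f) = 675000/(0.85 × 27.4 × 1290) = 22.47 mm.
Since a = 22.47 ≤ h_f = 165 mm, the stress block lies entirely in the flange; analyse as a rectangular beam of width b_f.
M_n = T(d − a/2) = 675000 × (480 − 11.235) = 316.42 × 10⁶ N·mm.
M_n = 316.42 kN·m.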